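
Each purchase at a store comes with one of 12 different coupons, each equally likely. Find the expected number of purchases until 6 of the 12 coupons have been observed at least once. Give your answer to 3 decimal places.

7.839

Going from k to k+1 distinct takes a geometric number of purchases with mean 12/(12-k).
Sum over k = 0,...,5: E = 12/12 + 12/11 + 12/10 + 12/9 + 12/8 + 12/7 = 7.8385.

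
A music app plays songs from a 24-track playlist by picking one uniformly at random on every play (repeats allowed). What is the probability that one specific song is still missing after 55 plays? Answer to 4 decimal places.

0.0963

On each play the fixed song fails to appear with probability 23/24.
P(still missing after 55) = (23/24)^55 = 0.09625.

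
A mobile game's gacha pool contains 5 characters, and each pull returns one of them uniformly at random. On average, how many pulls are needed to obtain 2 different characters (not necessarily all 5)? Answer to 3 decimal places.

2.250

With k distinct characters already seen, the next new one arrives after an expected 5/(5-k) pulls.
Sum over k = 0,...,1: E = 5/5 + 5/4 = 2.2500.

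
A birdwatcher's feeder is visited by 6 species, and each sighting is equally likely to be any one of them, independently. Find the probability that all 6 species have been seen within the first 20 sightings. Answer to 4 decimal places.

By inclusion–exclusion over which species are missing,
P(all seen) = Σ_{j=0}^{6} (-1)^j C(6,j)((6-j)/6)^20
= 1.00000 - 0.15650 + 0.00451 - 0.00002 + 0.00000 - 0.00000 + 0.00000
= 0.84799.

0.8480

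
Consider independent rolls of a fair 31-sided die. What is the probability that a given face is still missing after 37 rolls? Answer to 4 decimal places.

On each roll the fixed face fails to appear with probability 30/31.
P(still missing after 37) = (30/31)^37 = 0.29724.

0.2972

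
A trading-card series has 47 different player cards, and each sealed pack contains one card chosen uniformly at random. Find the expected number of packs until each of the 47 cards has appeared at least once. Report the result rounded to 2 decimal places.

208.58

Split into phases: going from k distinct to k+1 distinct takes on average 47/(47-k) packs.
E[T] = 47/47 + 47/46 + 47/45 + ... + 47/2 + 47/1 = 47·H_{47}.
H_{47} = 4.438, so E[T] = 208.584.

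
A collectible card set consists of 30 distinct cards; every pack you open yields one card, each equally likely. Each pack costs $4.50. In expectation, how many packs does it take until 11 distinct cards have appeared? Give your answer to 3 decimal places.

Going from k to k+1 distinct takes a geometric number of packs with mean 30/(30-k).
Sum over k = 0,...,10: E = 30/30 + 30/29 + 30/28 + ... + 30/21 + 30/20 = 13.4174.

13.417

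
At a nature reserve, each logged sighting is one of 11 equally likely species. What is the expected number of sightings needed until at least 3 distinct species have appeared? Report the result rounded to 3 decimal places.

With k distinct species already seen, the next new one arrives after an expected 11/(11-k) sightings.
Sum over k = 0,...,2: E = 11/11 + 11/10 + 11/9 = 3.3222.

3.322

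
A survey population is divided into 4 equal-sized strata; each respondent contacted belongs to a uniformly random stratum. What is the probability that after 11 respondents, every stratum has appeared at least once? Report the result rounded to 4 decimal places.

0.8340

By inclusion–exclusion over which strata are missing,
P(all seen) = Σ_{j=0}^{4} (-1)^j C(4,j)((4-j)/4)^11
= 1.00000 - 0.16894 + 0.00293 - 0.00000 + 0.00000
= 0.83399.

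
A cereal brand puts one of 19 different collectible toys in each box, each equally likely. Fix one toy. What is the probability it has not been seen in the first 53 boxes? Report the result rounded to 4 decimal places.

0.0570

Each box misses the fixed toy with probability (19-1)/19 = 18/19, independently.
P(still missing after 53) = (18/19)^53 = 0.05695.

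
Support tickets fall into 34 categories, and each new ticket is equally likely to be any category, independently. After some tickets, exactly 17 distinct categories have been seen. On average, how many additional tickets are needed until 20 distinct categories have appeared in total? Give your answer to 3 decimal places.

6.392

The wait to go from k to k+1 distinct categories is geometric with mean 34/(34-k).
Sum over k = 17,...,19: E = 34/17 + 34/16 + 34/15 = 6.3917.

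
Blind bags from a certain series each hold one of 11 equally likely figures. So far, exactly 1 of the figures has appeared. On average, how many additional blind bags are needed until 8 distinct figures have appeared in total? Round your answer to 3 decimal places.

12.052

With k distinct figures already seen, the next new one takes an expected 11/(11-k) blind bags.
Sum over k = 1,...,7: E = 11/10 + 11/9 + 11/8 + ... + 11/5 + 11/4 = 12.0520.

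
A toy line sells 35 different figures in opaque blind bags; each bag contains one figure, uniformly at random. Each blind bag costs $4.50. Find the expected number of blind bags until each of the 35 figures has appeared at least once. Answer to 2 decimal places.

After k distinct figures have appeared, the next blind bag gives a new one with probability (35-k)/35, so the expected wait for the (k+1)-th is 35/(35-k).
E[T] = 35/35 + 35/34 + 35/33 + ... + 35/2 + 35/1 = 35·H_{35}.
H_{35} = 4.147, so E[T] = 145.137.

145.14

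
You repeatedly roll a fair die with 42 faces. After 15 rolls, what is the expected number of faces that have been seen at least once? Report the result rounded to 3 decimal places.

12.740

For each face, P(seen in 15 rolls) = 1 - (41/42)^15 = 0.3033.
By linearity of expectation, E[distinct seen] = 42·(1 - (41/42)^15) = 12.7404.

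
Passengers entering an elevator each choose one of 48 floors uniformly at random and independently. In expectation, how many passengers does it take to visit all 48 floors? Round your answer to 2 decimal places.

214.02

Split into phases: going from k distinct to k+1 distinct takes on average 48/(48-k) passengers.
E[T] = 48/48 + 48/47 + 48/46 + ... + 48/2 + 48/1 = 48·H_{48}.
H_{48} = 4.459, so E[T] = 214.022.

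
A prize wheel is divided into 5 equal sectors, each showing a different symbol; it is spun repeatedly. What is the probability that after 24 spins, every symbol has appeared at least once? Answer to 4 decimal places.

By inclusion–exclusion over which symbols are missing,
P(all seen) = Σ_{j=0}^{5} (-1)^j C(5,j)((5-j)/5)^24
= 1.00000 - 0.02361 + 0.00005 - 0.00000 + 0.00000 - 0.00000
= 0.97644.

0.9764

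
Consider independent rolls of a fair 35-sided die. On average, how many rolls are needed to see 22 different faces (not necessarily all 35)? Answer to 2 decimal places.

33.83

With k distinct faces already seen, the next new one arrives after an expected 35/(35-k) rolls.
Sum over k = 0,...,21: E = 35/35 + 35/34 + 35/33 + ... + 35/15 + 35/14 = 33.833.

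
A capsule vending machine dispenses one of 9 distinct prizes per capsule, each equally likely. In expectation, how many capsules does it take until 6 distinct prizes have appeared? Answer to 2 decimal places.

With k distinct prizes already seen, the next new one arrives after an expected 9/(9-k) capsules.
Sum over k = 0,...,5: E = 9/9 + 9/8 + 9/7 + 9/6 + 9/5 + 9/4 = 8.961.

8.96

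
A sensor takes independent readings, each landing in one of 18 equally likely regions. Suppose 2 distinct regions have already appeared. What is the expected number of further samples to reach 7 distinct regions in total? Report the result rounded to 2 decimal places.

The wait to go from k to k+1 distinct regions is geometric with mean 18/(18-k).
Sum over k = 2,...,6: E = 18/16 + 18/15 + 18/14 + 18/13 + 18/12 = 6.495.

6.50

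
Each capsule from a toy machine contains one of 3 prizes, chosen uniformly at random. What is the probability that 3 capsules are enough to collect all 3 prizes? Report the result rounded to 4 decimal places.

Let A_i be the event that prize i is missing after 3 capsules. By inclusion–exclusion on the A_i,
P(all seen) = Σ_{j=0}^{3} (-1)^j C(3,j)((3-j)/3)^3
= 1.00000 - 0.88889 + 0.11111 - 0.00000
= 0.22222.

0.2222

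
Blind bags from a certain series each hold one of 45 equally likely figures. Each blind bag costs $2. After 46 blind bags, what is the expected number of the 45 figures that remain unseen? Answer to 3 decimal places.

For each figure, P(unseen after 46) = (44/45)^46 = 0.3557.
By linearity of expectation, E[unseen] = 45·(44/45)^46 = 16.0052.

16.005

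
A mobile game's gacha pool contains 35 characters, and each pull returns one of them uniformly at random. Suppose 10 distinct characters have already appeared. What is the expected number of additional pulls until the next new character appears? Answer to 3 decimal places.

1.400

Each pull yields a new character with probability (35-10)/35 = 25/35, so the wait is geometric with mean 35/25.
E = 35/25 = 1.4000.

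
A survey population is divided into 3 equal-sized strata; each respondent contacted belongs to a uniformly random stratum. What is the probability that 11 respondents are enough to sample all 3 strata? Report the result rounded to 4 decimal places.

0.9653

By inclusion–exclusion over which strata are missing,
P(all seen) = Σ_{j=0}^{3} (-1)^j C(3,j)((3-j)/3)^11
= 1.00000 - 0.03468 + 0.00002 - 0.00000
= 0.96533.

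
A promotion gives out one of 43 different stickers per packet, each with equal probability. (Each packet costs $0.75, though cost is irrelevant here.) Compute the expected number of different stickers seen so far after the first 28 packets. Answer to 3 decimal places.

20.750

For each sticker, P(seen in 28 packets) = 1 - (42/43)^28 = 0.4826.
By linearity of expectation, E[distinct seen] = 43·(1 - (42/43)^28) = 20.7499.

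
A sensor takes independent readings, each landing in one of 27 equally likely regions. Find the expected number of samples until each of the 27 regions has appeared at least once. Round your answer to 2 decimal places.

The wait to go from k to k+1 distinct regions is geometric with mean 27/(27-k).
E[T] = 27/27 + 27/26 + 27/25 + ... + 27/2 + 27/1 = 27·H_{27}.
H_{27} = 3.891, so E[T] = 105.069.

105.07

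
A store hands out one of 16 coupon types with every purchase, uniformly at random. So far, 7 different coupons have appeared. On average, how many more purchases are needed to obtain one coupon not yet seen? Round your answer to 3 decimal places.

1.778

The number of purchases until the next new coupon is geometric with success probability 9/16, so its mean is 16/9.
E = 16/9 = 1.7778.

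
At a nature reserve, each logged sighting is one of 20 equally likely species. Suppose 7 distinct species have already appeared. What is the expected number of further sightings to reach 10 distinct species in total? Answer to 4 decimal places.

The wait to go from k to k+1 distinct species is geometric with mean 20/(20-k).
Sum over k = 7,...,9: E = 20/13 + 20/12 + 20/11 = 5.02331.

5.0233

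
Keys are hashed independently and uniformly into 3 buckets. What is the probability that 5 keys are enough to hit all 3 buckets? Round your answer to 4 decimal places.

0.6173

Let A_i be the event that bucket i is missing after 5 keys. By inclusion–exclusion on the A_i,
P(all seen) = Σ_{j=0}^{3} (-1)^j C(3,j)((3-j)/3)^5
= 1.00000 - 0.39506 + 0.01235 - 0.00000
= 0.61728.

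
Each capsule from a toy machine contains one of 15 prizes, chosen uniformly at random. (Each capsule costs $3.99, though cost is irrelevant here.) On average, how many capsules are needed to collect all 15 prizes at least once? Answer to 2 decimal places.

49.77

The wait to go from k to k+1 distinct prizes is geometric with mean 15/(15-k).
E[T] = 15/15 + 15/14 + 15/13 + ... + 15/2 + 15/1 = 15·H_{15}.
H_{15} = 3.318, so E[T] = 49.773.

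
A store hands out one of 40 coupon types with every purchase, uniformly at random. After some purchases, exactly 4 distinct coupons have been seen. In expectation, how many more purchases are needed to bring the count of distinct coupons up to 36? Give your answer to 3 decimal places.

83.649

From k distinct to k+1 distinct takes on average 40/(40-k) purchases.
Sum over k = 4,...,35: E = 40/36 + 40/35 + 40/34 + ... + 40/6 + 40/5 = 83.6490.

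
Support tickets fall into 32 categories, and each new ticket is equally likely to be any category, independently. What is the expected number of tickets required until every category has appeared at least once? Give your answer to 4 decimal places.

129.8718

The wait to go from k to k+1 distinct categories is geometric with mean 32/(32-k).
E[T] = 32/32 + 32/31 + 32/30 + ... + 32/2 + 32/1 = 32·H_{32}.
H_{32} = 4.05850, so E[T] = 129.87185.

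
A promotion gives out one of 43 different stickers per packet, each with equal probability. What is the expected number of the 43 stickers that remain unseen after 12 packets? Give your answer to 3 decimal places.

32.422

For each sticker, P(unseen after 12) = (42/43)^12 = 0.7540.
By linearity of expectation, E[unseen] = 43·(42/43)^12 = 32.4219.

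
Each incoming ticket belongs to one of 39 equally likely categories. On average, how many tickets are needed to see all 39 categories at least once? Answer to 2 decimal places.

Split into phases: going from k distinct to k+1 distinct takes on average 39/(39-k) tickets.
E[T] = 39/39 + 39/38 + 39/37 + ... + 39/2 + 39/1 = 39·H_{39}.
H_{39} = 4.254, so E[T] = 165.888.

165.89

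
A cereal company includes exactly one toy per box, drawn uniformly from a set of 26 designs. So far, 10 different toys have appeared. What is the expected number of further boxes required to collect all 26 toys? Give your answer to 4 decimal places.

From k distinct to k+1 distinct takes on average 26/(26-k) boxes.
Sum over k = 10,...,25: E = 26/16 + 26/15 + 26/14 + ... + 26/2 + 26/1 = 87.89895.

87.8990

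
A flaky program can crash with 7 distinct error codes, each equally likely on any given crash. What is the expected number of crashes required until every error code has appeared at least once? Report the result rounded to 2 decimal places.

18.15

Split into phases: going from k distinct to k+1 distinct takes on average 7/(7-k) crashes.
E[T] = 7/7 + 7/6 + 7/5 + ... + 7/2 + 7/1 = 7·H_{7}.
H_{7} = 2.593, so E[T] = 18.150.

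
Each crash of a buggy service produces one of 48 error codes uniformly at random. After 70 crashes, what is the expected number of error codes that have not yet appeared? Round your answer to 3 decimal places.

For each error code, P(unseen after 70) = (47/48)^70 = 0.2291.
By linearity of expectation, E[unseen] = 48·(47/48)^70 = 10.9952.

10.995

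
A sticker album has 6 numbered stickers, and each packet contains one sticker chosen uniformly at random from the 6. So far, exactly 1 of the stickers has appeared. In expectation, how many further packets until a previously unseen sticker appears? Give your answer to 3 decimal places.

1.200

Each packet yields a new sticker with probability (6-1)/6 = 5/6, so the wait is geometric with mean 6/5.
E = 6/5 = 1.2000.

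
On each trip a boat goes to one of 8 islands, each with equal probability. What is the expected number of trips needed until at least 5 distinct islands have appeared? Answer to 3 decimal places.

Going from k to k+1 distinct takes a geometric number of trips with mean 8/(8-k).
Sum over k = 0,...,4: E = 8/8 + 8/7 + 8/6 + 8/5 + 8/4 = 7.0762.

7.076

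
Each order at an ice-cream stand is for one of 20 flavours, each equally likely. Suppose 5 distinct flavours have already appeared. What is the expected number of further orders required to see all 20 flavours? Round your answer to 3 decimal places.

The wait to go from k to k+1 distinct flavours is geometric with mean 20/(20-k).
Sum over k = 5,...,19: E = 20/15 + 20/14 + 20/13 + ... + 20/2 + 20/1 = 66.3646.

66.365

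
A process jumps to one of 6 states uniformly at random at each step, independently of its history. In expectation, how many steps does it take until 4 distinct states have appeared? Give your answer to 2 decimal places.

Going from k to k+1 distinct takes a geometric number of steps with mean 6/(6-k).
Sum over k = 0,...,3: E = 6/6 + 6/5 + 6/4 + 6/3 = 5.700.

5.70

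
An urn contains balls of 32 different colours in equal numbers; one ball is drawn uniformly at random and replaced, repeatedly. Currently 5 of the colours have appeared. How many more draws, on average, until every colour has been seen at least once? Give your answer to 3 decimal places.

124.527

The wait to go from k to k+1 distinct colours is geometric with mean 32/(32-k).
Sum over k = 5,...,31: E = 32/27 + 32/26 + 32/25 + ... + 32/2 + 32/1 = 124.5266.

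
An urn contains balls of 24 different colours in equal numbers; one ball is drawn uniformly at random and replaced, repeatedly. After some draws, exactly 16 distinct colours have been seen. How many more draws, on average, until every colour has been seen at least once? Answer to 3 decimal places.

65.229

With k distinct colours already seen, the next new one takes an expected 24/(24-k) draws.
Sum over k = 16,...,23: E = 24/8 + 24/7 + 24/6 + ... + 24/2 + 24/1 = 65.2286.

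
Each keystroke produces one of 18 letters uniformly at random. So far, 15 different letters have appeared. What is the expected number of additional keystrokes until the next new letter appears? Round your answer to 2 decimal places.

Each keystroke yields a new letter with probability (18-15)/18 = 3/18, so the wait is geometric with mean 18/3.
E = 18/3 = 6.000.

6.00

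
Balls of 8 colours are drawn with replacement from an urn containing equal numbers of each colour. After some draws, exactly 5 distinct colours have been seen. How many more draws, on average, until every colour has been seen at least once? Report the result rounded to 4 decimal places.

With k distinct colours already seen, the next new one takes an expected 8/(8-k) draws.
Sum over k = 5,...,7: E = 8/3 + 8/2 + 8/1 = 14.66667.

14.6667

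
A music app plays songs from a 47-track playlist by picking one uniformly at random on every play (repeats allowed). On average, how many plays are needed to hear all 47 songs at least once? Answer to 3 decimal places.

208.584

After k distinct songs have appeared, the next play gives a new one with probability (47-k)/47, so the expected wait for the (k+1)-th is 47/(47-k).
E[T] = 47/47 + 47/46 + 47/45 + ... + 47/2 + 47/1 = 47·H_{47}.
H_{47} = 4.4380, so E[T] = 208.5843.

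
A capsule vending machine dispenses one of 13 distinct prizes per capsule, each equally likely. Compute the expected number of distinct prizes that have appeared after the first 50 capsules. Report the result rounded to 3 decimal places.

12.762

For each prize, P(seen in 50 capsules) = 1 - (12/13)^50 = 0.9817.
By linearity of expectation, E[distinct seen] = 13·(1 - (12/13)^50) = 12.7624.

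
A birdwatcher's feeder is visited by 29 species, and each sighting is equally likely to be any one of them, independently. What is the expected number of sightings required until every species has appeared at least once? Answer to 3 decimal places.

114.888

The wait to go from k to k+1 distinct species is geometric with mean 29/(29-k).
E[T] = 29/29 + 29/28 + 29/27 + ... + 29/2 + 29/1 = 29·H_{29}.
H_{29} = 3.9617, so E[T] = 114.8880.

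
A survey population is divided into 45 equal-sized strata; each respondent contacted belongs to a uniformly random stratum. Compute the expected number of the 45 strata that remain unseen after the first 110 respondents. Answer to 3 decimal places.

For each stratum, P(unseen after 110) = (44/45)^110 = 0.0844.
By linearity of expectation, E[unseen] = 45·(44/45)^110 = 3.7987.

3.799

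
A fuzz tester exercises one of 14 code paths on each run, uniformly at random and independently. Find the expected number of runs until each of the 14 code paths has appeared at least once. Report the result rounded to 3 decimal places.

Split into phases: going from k distinct to k+1 distinct takes on average 14/(14-k) runs.
E[T] = 14/14 + 14/13 + 14/12 + ... + 14/2 + 14/1 = 14·H_{14}.
H_{14} = 3.2516, so E[T] = 45.5219.

45.522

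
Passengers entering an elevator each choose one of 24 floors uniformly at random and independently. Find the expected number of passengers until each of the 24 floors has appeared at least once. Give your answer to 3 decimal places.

After k distinct floors have appeared, the next passenger gives a new one with probability (24-k)/24, so the expected wait for the (k+1)-th is 24/(24-k).
E[T] = 24/24 + 24/23 + 24/22 + ... + 24/2 + 24/1 = 24·H_{24}.
H_{24} = 3.7760, so E[T] = 90.6230.

90.623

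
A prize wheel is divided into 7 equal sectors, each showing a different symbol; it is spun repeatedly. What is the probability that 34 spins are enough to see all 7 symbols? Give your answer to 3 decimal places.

0.963

By inclusion–exclusion over which symbols are missing,
P(all seen) = Σ_{j=0}^{7} (-1)^j C(7,j)((7-j)/7)^34
= 1.0000 - 0.0371 + 0.0002 - 0.0000 + 0.0000 - 0.0000 + 0.0000 - 0.0000
= 0.9632.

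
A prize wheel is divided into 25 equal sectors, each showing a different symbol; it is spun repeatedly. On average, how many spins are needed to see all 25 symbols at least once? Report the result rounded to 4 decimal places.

The wait to go from k to k+1 distinct symbols is geometric with mean 25/(25-k).
E[T] = 25/25 + 25/24 + 25/23 + ... + 25/2 + 25/1 = 25·H_{25}.
H_{25} = 3.81596, so E[T] = 95.39895.

95.3990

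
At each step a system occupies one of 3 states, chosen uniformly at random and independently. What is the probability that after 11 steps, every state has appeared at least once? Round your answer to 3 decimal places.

0.965

By inclusion–exclusion over which states are missing,
P(all seen) = Σ_{j=0}^{3} (-1)^j C(3,j)((3-j)/3)^11
= 1.0000 - 0.0347 + 0.0000 - 0.0000
= 0.9653.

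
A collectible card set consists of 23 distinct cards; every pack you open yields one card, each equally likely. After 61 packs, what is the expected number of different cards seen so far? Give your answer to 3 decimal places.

For each card, P(seen in 61 packs) = 1 - (22/23)^61 = 0.9336.
By linearity of expectation, E[distinct seen] = 23·(1 - (22/23)^61) = 21.4720.

21.472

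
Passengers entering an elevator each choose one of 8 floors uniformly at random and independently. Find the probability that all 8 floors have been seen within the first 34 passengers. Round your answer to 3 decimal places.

Let A_i be the event that floor i is missing after 34 passengers. By inclusion–exclusion on the A_i,
P(all seen) = Σ_{j=0}^{8} (-1)^j C(8,j)((8-j)/8)^34
= 1.0000 - 0.0854 + 0.0016 - 0.0000 + 0.0000 - 0.0000 + 0.0000 - 0.0000 + 0.0000
= 0.9162.

0.916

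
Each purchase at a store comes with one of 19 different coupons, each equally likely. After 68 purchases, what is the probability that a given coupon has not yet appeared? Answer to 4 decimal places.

0.0253

Each purchase misses the fixed coupon with probability (19-1)/19 = 18/19, independently.
P(still missing after 68) = (18/19)^68 = 0.02531.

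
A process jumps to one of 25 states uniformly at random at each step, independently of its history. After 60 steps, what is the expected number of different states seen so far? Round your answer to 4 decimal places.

For each state, P(seen in 60 steps) = 1 - (24/25)^60 = 0.91365.
By linearity of expectation, E[distinct seen] = 25·(1 - (24/25)^60) = 22.84119.

22.8412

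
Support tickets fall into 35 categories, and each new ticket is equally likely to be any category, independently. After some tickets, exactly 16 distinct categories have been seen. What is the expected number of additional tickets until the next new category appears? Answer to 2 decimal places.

Each ticket yields a new category with probability (35-16)/35 = 19/35, so the wait is geometric with mean 35/19.
E = 35/19 = 1.842.

1.84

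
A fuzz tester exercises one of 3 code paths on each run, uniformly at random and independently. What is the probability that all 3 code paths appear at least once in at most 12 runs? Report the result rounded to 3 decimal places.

0.977

Let A_i be the event that code path i is missing after 12 runs. By inclusion–exclusion on the A_i,
P(all seen) = Σ_{j=0}^{3} (-1)^j C(3,j)((3-j)/3)^12
= 1.0000 - 0.0231 + 0.0000 - 0.0000
= 0.9769.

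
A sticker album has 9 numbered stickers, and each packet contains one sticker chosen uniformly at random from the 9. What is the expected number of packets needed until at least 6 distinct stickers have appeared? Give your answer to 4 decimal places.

Going from k to k+1 distinct takes a geometric number of packets with mean 9/(9-k).
Sum over k = 0,...,5: E = 9/9 + 9/8 + 9/7 + 9/6 + 9/5 + 9/4 = 8.96071.

8.9607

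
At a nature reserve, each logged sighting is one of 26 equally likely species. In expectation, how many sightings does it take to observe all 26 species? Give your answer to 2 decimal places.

100.21

The wait to go from k to k+1 distinct species is geometric with mean 26/(26-k).
E[T] = 26/26 + 26/25 + 26/24 + ... + 26/2 + 26/1 = 26·H_{26}.
H_{26} = 3.854, so E[T] = 100.215.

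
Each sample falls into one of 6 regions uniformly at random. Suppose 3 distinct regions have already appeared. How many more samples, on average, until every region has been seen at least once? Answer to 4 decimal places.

11.0000

The wait to go from k to k+1 distinct regions is geometric with mean 6/(6-k).
Sum over k = 3,...,5: E = 6/3 + 6/2 + 6/1 = 11.00000.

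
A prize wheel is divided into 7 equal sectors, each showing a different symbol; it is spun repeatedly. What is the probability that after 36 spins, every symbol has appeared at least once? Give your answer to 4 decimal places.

0.9729

Let A_i be the event that symbol i is missing after 36 spins. By inclusion–exclusion on the A_i,
P(all seen) = Σ_{j=0}^{7} (-1)^j C(7,j)((7-j)/7)^36
= 1.00000 - 0.02723 + 0.00012 - 0.00000 + 0.00000 - 0.00000 + 0.00000 - 0.00000
= 0.97289.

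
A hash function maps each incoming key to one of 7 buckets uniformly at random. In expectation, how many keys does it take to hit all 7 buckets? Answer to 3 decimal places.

The wait to go from k to k+1 distinct buckets is geometric with mean 7/(7-k).
E[T] = 7/7 + 7/6 + 7/5 + ... + 7/2 + 7/1 = 7·H_{7}.
H_{7} = 2.5929, so E[T] = 18.1500.

18.150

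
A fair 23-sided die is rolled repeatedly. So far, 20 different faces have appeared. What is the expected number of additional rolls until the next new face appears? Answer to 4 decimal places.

The number of rolls until the next new face is geometric with success probability 3/23, so its mean is 23/3.
E = 23/3 = 7.66667.

7.6667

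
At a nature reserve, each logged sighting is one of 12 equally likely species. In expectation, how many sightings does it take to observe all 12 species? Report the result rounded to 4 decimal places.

37.2385

The wait to go from k to k+1 distinct species is geometric with mean 12/(12-k).
E[T] = 12/12 + 12/11 + 12/10 + ... + 12/2 + 12/1 = 12·H_{12}.
H_{12} = 3.10321, so E[T] = 37.23853.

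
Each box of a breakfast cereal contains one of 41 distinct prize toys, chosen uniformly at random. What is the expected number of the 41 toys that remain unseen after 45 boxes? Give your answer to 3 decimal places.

13.496

For each toy, P(unseen after 45) = (40/41)^45 = 0.3292.
By linearity of expectation, E[unseen] = 41·(40/41)^45 = 13.4962.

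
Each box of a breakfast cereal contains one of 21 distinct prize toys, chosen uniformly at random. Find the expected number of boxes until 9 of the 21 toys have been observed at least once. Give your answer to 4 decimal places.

11.3851

Going from k to k+1 distinct takes a geometric number of boxes with mean 21/(21-k).
Sum over k = 0,...,8: E = 21/21 + 21/20 + 21/19 + ... + 21/14 + 21/13 = 11.38511.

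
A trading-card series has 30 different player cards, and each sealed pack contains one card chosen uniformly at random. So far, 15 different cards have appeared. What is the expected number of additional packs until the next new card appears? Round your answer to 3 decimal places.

Each pack yields a new card with probability (30-15)/30 = 15/30, so the wait is geometric with mean 30/15.
E = 30/15 = 2.0000.

2.000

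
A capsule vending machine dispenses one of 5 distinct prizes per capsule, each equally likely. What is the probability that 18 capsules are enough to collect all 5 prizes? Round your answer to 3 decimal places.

Let A_i be the event that prize i is missing after 18 capsules. By inclusion–exclusion on the A_i,
P(all seen) = Σ_{j=0}^{5} (-1)^j C(5,j)((5-j)/5)^18
= 1.0000 - 0.0901 + 0.0010 - 0.0000 + 0.0000 - 0.0000
= 0.9109.

0.911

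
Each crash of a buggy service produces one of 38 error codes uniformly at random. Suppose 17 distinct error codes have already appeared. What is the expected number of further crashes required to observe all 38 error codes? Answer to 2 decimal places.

The wait to go from k to k+1 distinct error codes is geometric with mean 38/(38-k).
Sum over k = 17,...,37: E = 38/21 + 38/20 + 38/19 + ... + 38/2 + 38/1 = 138.524.

138.52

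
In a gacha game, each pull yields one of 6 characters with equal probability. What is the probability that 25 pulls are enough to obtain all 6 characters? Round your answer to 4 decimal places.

By inclusion–exclusion over which characters are missing,
P(all seen) = Σ_{j=0}^{6} (-1)^j C(6,j)((6-j)/6)^25
= 1.00000 - 0.06290 + 0.00059 - 0.00000 + 0.00000 - 0.00000 + 0.00000
= 0.93770.

0.9377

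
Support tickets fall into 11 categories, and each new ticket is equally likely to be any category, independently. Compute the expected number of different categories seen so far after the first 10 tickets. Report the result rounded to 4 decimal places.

For each category, P(seen in 10 tickets) = 1 - (10/11)^10 = 0.61446.
By linearity of expectation, E[distinct seen] = 11·(1 - (10/11)^10) = 6.75902.

6.7590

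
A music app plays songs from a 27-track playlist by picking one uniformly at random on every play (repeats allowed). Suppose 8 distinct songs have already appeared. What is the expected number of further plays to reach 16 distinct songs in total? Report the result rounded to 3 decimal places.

14.252

From k distinct to k+1 distinct takes on average 27/(27-k) plays.
Sum over k = 8,...,15: E = 27/19 + 27/18 + 27/17 + ... + 27/13 + 27/12 = 14.2523.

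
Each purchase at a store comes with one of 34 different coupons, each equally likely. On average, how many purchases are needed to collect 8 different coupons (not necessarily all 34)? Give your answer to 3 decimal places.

Going from k to k+1 distinct takes a geometric number of purchases with mean 34/(34-k).
Sum over k = 0,...,7: E = 34/34 + 34/33 + 34/32 + ... + 34/28 + 34/27 = 8.9689.

8.969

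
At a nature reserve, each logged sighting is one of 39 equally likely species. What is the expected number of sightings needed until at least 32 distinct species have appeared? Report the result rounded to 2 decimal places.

64.77

With k distinct species already seen, the next new one arrives after an expected 39/(39-k) sightings.
Sum over k = 0,...,31: E = 39/39 + 39/38 + 39/37 + ... + 39/9 + 39/8 = 64.767.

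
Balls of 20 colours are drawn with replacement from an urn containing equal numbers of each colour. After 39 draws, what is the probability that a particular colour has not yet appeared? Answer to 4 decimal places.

On each draw the fixed colour fails to appear with probability 19/20.
P(still missing after 39) = (19/20)^39 = 0.13528.

0.1353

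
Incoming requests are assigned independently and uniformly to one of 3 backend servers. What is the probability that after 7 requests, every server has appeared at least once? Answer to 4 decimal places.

Let A_i be the event that server i is missing after 7 requests. By inclusion–exclusion on the A_i,
P(all seen) = Σ_{j=0}^{3} (-1)^j C(3,j)((3-j)/3)^7
= 1.00000 - 0.17558 + 0.00137 - 0.00000
= 0.82579.

0.8258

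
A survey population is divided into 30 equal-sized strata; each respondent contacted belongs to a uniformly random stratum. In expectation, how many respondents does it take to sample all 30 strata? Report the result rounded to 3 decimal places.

Split into phases: going from k distinct to k+1 distinct takes on average 30/(30-k) respondents.
E[T] = 30/30 + 30/29 + 30/28 + ... + 30/2 + 30/1 = 30·H_{30}.
H_{30} = 3.9950, so E[T] = 119.8496.

119.850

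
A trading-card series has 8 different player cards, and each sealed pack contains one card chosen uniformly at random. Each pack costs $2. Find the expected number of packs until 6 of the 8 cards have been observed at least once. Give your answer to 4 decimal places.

9.7429

Going from k to k+1 distinct takes a geometric number of packs with mean 8/(8-k).
Sum over k = 0,...,5: E = 8/8 + 8/7 + 8/6 + 8/5 + 8/4 + 8/3 = 9.74286.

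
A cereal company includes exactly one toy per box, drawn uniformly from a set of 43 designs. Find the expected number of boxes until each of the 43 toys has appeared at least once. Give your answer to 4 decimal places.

The wait to go from k to k+1 distinct toys is geometric with mean 43/(43-k).
E[T] = 43/43 + 43/42 + 43/41 + ... + 43/2 + 43/1 = 43·H_{43}.
H_{43} = 4.35000, so E[T] = 187.04994.

187.0499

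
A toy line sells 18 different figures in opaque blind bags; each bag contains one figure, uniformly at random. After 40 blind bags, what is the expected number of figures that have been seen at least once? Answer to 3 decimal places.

16.171

For each figure, P(seen in 40 blind bags) = 1 - (17/18)^40 = 0.8984.
By linearity of expectation, E[distinct seen] = 18·(1 - (17/18)^40) = 16.1705.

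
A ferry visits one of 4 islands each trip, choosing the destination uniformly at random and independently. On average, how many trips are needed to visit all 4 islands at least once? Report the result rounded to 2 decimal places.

8.33

After k distinct islands have appeared, the next trip gives a new one with probability (4-k)/4, so the expected wait for the (k+1)-th is 4/(4-k).
E[T] = 4/4 + 4/3 + 4/2 + 4/1 = 4·H_{4}.
H_{4} = 2.083, so E[T] = 8.333.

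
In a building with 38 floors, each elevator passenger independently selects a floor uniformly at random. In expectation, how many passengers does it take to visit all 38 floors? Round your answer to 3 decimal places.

Split into phases: going from k distinct to k+1 distinct takes on average 38/(38-k) passengers.
E[T] = 38/38 + 38/37 + 38/36 + ... + 38/2 + 38/1 = 38·H_{38}.
H_{38} = 4.2279, so E[T] = 160.6603.

160.660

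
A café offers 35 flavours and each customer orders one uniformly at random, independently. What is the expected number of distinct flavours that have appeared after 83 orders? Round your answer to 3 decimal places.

31.844

For each flavour, P(seen in 83 orders) = 1 - (34/35)^83 = 0.9098.
By linearity of expectation, E[distinct seen] = 35·(1 - (34/35)^83) = 31.8438.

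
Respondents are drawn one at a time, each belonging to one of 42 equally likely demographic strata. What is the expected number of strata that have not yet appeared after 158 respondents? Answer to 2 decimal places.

For each stratum, P(unseen after 158) = (41/42)^158 = 0.022.
By linearity of expectation, E[unseen] = 42·(41/42)^158 = 0.933.

0.93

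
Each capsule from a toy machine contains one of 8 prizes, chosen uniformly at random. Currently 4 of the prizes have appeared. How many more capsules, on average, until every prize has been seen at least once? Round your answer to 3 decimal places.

16.667

The wait to go from k to k+1 distinct prizes is geometric with mean 8/(8-k).
Sum over k = 4,...,7: E = 8/4 + 8/3 + 8/2 + 8/1 = 16.6667.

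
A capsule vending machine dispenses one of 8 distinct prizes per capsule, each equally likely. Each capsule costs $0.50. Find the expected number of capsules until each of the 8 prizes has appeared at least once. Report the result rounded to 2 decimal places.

The wait to go from k to k+1 distinct prizes is geometric with mean 8/(8-k).
E[T] = 8/8 + 8/7 + 8/6 + ... + 8/2 + 8/1 = 8·H_{8}.
H_{8} = 2.718, so E[T] = 21.743.

21.74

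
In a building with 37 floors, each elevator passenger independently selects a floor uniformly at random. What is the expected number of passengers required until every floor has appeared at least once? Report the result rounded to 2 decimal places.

Split into phases: going from k distinct to k+1 distinct takes on average 37/(37-k) passengers.
E[T] = 37/37 + 37/36 + 37/35 + ... + 37/2 + 37/1 = 37·H_{37}.
H_{37} = 4.202, so E[T] = 155.459.

155.46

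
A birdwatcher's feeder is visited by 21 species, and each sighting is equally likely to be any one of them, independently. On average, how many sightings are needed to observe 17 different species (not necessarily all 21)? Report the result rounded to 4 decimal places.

With k distinct species already seen, the next new one arrives after an expected 21/(21-k) sightings.
Sum over k = 0,...,16: E = 21/21 + 21/20 + 21/19 + ... + 21/6 + 21/5 = 32.80253.

32.8025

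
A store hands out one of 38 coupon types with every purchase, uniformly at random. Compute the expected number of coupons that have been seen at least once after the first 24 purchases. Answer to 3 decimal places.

For each coupon, P(seen in 24 purchases) = 1 - (37/38)^24 = 0.4727.
By linearity of expectation, E[distinct seen] = 38·(1 - (37/38)^24) = 17.9636.

17.964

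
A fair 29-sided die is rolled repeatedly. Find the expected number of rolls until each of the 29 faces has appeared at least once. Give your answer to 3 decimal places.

114.888

After k distinct faces have appeared, the next roll gives a new one with probability (29-k)/29, so the expected wait for the (k+1)-th is 29/(29-k).
E[T] = 29/29 + 29/28 + 29/27 + ... + 29/2 + 29/1 = 29·H_{29}.
H_{29} = 3.9617, so E[T] = 114.8880.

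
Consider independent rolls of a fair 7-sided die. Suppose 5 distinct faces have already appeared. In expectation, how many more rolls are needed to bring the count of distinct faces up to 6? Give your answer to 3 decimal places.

3.500

From k distinct to k+1 distinct takes on average 7/(7-k) rolls.
Only the k = 5 term is needed: E = 7/2 = 3.5000.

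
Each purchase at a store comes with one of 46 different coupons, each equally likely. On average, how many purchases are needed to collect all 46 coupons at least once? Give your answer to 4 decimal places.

The wait to go from k to k+1 distinct coupons is geometric with mean 46/(46-k).
E[T] = 46/46 + 46/45 + 46/44 + ... + 46/2 + 46/1 = 46·H_{46}.
H_{46} = 4.41669, so E[T] = 203.16761.

203.1676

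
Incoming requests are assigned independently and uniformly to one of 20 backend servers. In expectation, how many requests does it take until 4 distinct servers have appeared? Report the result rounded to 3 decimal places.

With k distinct servers already seen, the next new one arrives after an expected 20/(20-k) requests.
Sum over k = 0,...,3: E = 20/20 + 20/19 + 20/18 + 20/17 = 4.3402.

4.340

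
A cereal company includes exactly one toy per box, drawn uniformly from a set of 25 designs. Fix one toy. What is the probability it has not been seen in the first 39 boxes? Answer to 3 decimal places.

On each box the fixed toy fails to appear with probability 24/25.
P(still missing after 39) = (24/25)^39 = 0.2035.

0.204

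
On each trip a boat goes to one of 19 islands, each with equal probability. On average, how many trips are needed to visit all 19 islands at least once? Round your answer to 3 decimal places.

67.407

After k distinct islands have appeared, the next trip gives a new one with probability (19-k)/19, so the expected wait for the (k+1)-th is 19/(19-k).
E[T] = 19/19 + 19/18 + 19/17 + ... + 19/2 + 19/1 = 19·H_{19}.
H_{19} = 3.5477, so E[T] = 67.4071.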